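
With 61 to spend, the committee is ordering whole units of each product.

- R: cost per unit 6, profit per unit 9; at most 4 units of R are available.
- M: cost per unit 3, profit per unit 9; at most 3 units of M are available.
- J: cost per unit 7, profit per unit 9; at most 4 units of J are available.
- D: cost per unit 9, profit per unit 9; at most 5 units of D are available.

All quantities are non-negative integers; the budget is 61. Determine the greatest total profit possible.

4×R, 3×M, and 4×J: cost 61 ≤ 61, profit 4·9 + 3·9 + 4·9 = 99.
1×R, 3×M, 4×J, and 2×D: cost 61 ≤ 61, profit 1·9 + 3·9 + 4·9 + 2·9 = 90.
Best is 99.

99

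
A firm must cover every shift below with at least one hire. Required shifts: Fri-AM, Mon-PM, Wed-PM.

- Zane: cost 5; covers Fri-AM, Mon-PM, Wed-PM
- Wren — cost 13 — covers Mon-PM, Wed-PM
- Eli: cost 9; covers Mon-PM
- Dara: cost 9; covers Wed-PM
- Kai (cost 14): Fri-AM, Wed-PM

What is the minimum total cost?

5

Zane alone covers Fri-AM, Mon-PM, Wed-PM — every shift.
Total cost: 5.
No cover costs less than 5.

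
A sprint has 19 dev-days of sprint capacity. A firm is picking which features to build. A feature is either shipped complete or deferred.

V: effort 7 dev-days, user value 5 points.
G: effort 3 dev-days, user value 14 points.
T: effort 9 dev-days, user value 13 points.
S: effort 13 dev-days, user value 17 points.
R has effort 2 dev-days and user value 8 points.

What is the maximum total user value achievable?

G + S + R: effort 3 + 13 + 2 = 18 ≤ 19, user value 14 + 17 + 8 = 39.
G + T + R: effort 3 + 9 + 2 = 14 ≤ 19, user value 14 + 13 + 8 = 35.
V + G + T: effort 7 + 3 + 9 = 19 ≤ 19, user value 5 + 14 + 13 = 32.
Best is G, S, and R with total user value 39.

39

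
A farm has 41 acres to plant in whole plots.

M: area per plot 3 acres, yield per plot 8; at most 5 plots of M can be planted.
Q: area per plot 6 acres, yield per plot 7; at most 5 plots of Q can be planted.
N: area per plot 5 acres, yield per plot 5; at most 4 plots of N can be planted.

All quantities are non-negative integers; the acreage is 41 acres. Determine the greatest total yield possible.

Take 5×M and 4×Q: area 39 ≤ 41, yield 5·8 + 4·7 = 68.
M has the best ratio (8/3) and is taken to its limit of 5; remaining capacity is filled optimally with the others.

68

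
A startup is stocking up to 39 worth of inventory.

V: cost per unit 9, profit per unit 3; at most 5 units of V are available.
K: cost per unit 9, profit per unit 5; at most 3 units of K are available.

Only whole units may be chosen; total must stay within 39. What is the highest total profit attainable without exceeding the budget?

18

Take 1×V and 3×K: cost 36 ≤ 39, profit 1·3 + 3·5 = 18.
K has the best ratio (5/9) and is taken to its limit of 3; remaining capacity is filled optimally with the others.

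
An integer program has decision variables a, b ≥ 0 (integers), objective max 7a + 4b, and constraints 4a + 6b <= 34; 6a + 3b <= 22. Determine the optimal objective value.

The continuous relaxation peaks at (1.25, 4.83) with value 28.08; rounding to a feasible lattice point costs some objective.
(a,b)=(1,5): 4·1+6·5=34≤34, 6·1+3·5=21≤22, objective 27.
(a,b)=(2,3): 4·2+6·3=26≤34, 6·2+3·3=21≤22, objective 26.
No feasible integer point exceeds 27.

27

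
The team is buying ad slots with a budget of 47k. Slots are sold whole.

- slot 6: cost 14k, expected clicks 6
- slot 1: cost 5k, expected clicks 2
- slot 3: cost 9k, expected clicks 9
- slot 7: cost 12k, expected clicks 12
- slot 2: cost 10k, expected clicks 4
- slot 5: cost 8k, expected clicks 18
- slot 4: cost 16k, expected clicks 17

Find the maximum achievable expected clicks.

56

This is a 0-1 knapsack instance.
Take slot 3, slot 7, slot 5, and slot 4: cost 9 + 12 + 8 + 16 = 45 ≤ 47, expected clicks 9 + 12 + 18 + 17 = 56.
No other feasible combination does better.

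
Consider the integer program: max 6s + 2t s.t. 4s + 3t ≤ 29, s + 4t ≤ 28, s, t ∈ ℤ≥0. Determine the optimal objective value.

Relaxing integrality, the LP optimum is 43.50 at (s,t) = (7.25, 0), which is not an integer point.
(s,t)=(7,0): 4·7+3·0=28≤29, 1·7+4·0=7≤28, objective 42.
(s,t)=(6,1): 4·6+3·1=27≤29, 1·6+4·1=10≤28, objective 38.
Maximum is 42 at (s,t)=(7,0).

42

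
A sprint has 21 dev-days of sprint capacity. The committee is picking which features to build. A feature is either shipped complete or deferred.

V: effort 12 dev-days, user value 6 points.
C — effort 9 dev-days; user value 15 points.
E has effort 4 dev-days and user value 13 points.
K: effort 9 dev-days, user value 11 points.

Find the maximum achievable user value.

Take C and E: effort 9 + 4 = 13 ≤ 21, user value 15 + 13 = 28.
No other feasible combination does better.

28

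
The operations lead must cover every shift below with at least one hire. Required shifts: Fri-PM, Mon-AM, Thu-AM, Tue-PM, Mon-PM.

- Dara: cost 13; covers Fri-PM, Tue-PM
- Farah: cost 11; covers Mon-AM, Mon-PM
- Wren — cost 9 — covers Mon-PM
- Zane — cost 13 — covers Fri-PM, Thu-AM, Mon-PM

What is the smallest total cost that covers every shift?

Choose Dara, Farah, and Zane: together they cover Fri-PM, Mon-AM, Thu-AM, Tue-PM, Mon-PM — every shift.
Total cost: 13 + 11 + 13 = 37.

37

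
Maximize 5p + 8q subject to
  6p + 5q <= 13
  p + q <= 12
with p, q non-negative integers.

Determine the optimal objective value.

The continuous relaxation peaks at (0, 2.6) with value 20.80; rounding to a feasible lattice point costs some objective.
(p,q)=(0,2): 6·0+5·2=10≤13, 1·0+1·2=2≤12, objective 16.
(p,q)=(1,1): 6·1+5·1=11≤13, 1·1+1·1=2≤12, objective 13.
The best lattice point is (0,2), giving 16.

16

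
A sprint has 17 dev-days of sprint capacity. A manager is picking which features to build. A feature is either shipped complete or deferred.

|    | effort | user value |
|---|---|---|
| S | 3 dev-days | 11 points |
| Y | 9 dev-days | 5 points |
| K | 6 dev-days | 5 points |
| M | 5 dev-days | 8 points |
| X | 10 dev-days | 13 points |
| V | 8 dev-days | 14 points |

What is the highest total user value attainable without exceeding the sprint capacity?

This is an integer program with binary decision variables.
Take S, M, and V: effort 3 + 5 + 8 = 16 ≤ 17, user value 11 + 8 + 14 = 33.
No other feasible combination does better.

33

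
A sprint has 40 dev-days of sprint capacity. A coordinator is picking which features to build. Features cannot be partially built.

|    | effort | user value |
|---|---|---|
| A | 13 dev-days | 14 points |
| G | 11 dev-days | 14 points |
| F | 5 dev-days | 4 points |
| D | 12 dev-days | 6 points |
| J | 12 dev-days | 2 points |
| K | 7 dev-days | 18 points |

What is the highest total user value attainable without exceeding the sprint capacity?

50

This is an integer program with binary decision variables.
A + G + F + K: effort 13 + 11 + 5 + 7 = 36 ≤ 40, user value 14 + 14 + 4 + 18 = 50.
G + F + D + K: effort 11 + 5 + 12 + 7 = 35 ≤ 40, user value 14 + 4 + 6 + 18 = 42.
A + G + K: effort 13 + 11 + 7 = 31 ≤ 40, user value 14 + 14 + 18 = 46.
Best is A, G, F, and K with total user value 50.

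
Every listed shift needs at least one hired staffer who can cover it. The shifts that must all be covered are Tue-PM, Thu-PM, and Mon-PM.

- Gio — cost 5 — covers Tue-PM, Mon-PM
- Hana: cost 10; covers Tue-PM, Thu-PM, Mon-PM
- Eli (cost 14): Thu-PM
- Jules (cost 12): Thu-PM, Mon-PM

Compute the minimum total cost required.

10

Hana alone covers Tue-PM, Thu-PM, Mon-PM — every shift.
Total cost: 10.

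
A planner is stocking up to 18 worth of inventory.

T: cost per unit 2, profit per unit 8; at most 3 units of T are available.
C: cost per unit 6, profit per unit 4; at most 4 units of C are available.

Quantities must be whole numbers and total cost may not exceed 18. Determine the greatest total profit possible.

32

Take 3×T and 2×C: cost 18 ≤ 18, profit 3·8 + 2·4 = 32.
T has the best ratio (8/2) and is taken to its limit of 3; remaining capacity is filled optimally with the others.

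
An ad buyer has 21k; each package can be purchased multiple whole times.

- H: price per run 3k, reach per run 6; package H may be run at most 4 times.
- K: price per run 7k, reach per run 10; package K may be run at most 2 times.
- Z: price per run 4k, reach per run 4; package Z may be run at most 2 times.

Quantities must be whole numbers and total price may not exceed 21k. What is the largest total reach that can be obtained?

34

4×H and 1×K: price 19 ≤ 21, reach 4·6 + 1·10 = 34.
2×H and 2×K: price 20 ≤ 21, reach 2·6 + 2·10 = 32.
Best is 34.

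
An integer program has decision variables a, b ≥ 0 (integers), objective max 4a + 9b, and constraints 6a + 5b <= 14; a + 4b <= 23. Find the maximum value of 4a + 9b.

18

(a,b)=(0,2): 6·0+5·2=10≤14, 1·0+4·2=8≤23, objective 18.
(a,b)=(1,1): 6·1+5·1=11≤14, 1·1+4·1=5≤23, objective 13.
No feasible integer point exceeds 18.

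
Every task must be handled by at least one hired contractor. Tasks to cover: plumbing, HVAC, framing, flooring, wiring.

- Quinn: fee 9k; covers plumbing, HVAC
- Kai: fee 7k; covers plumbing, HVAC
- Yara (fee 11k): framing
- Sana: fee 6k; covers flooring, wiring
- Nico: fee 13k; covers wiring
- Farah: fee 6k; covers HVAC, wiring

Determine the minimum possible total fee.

24

Choose Kai, Yara, and Sana: together they cover plumbing, HVAC, framing, flooring, wiring — every task.
Total fee: 7 + 11 + 6 = 24.
No cover costs less than 24.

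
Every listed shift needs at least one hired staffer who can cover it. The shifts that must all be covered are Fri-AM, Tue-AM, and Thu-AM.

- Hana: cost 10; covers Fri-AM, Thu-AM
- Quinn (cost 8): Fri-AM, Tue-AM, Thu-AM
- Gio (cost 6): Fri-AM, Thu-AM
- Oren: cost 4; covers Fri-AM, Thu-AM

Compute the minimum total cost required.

This is an integer covering problem.
The greedy cost-per-new-shift heuristic would pick Oren and Quinn for 12, but a cheaper cover exists.
Quinn alone covers Fri-AM, Tue-AM, Thu-AM — every shift.
Total cost: 8.
No cover costs less than 8.

8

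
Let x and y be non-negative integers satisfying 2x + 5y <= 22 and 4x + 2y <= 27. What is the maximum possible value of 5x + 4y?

34

(x,y)=(6,1) is feasible, giving 34.
(x,y)=(5,2) is feasible, giving 33.
(x,y)=(6,0) is feasible, giving 30.
The best lattice point is (6,1), giving 34.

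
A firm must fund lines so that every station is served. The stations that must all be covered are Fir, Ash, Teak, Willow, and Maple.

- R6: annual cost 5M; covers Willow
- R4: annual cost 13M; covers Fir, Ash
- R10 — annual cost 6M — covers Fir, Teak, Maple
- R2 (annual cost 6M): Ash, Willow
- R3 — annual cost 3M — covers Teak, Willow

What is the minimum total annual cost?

12

The greedy cost-per-new-station heuristic would pick R3, R10, and R2 for 15, but a cheaper cover exists.
Choose R10 and R2: together they cover Fir, Ash, Teak, Willow, Maple — every station.
Total annual cost: 6 + 6 = 12.
No cover costs less than 12.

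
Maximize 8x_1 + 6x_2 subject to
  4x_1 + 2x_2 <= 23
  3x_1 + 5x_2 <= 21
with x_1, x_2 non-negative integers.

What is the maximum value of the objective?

The continuous relaxation peaks at (5.21, 1.07) with value 48.14; rounding to a feasible lattice point costs some objective.
(x_1,x_2)=(5,1): 4·5+2·1=22≤23, 3·5+5·1=20≤21, objective 46.
(x_1,x_2)=(5,0): 4·5+2·0=20≤23, 3·5+5·0=15≤21, objective 40.
(x_1,x_2)=(4,1): 4·4+2·1=18≤23, 3·4+5·1=17≤21, objective 38.
(x_1,x_2)=(4,0): 4·4+2·0=16≤23, 3·4+5·0=12≤21, objective 32.
Maximum is 46 at (x_1,x_2)=(5,1).

46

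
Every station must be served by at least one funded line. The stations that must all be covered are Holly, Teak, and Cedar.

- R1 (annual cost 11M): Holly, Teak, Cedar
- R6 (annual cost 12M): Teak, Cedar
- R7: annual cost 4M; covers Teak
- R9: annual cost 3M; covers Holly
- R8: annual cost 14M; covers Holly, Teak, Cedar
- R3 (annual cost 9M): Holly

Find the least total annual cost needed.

R1 alone covers Holly, Teak, Cedar — every station.
Total annual cost: 11.

11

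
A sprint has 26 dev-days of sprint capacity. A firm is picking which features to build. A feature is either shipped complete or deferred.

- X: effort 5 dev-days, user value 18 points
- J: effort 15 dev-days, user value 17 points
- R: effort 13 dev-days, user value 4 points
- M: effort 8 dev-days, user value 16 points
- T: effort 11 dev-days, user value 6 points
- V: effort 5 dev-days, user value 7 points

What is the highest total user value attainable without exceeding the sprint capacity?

42

Take X, J, and V: effort 5 + 15 + 5 = 25 ≤ 26, user value 18 + 17 + 7 = 42.
No other feasible combination does better.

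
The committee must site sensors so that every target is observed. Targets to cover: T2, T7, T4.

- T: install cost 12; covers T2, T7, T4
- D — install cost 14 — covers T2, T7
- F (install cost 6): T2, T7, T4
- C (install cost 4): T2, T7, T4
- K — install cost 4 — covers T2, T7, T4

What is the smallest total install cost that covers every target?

This is an integer covering problem.
C alone covers T2, T7, T4 — every target.
Total install cost: 4.
No cover costs less than 4.

4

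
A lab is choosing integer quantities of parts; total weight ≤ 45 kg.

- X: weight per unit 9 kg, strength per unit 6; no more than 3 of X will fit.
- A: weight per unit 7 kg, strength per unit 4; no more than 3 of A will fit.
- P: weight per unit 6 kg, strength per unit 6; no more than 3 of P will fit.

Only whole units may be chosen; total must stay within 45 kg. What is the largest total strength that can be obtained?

36

This is a bounded integer knapsack.
P has the best ratio (6/6); taking only P gives at most 3×6 = 18 (stopped by the supply cap of 3).
Mixing does better — 3×X and 3×P: weight 45 ≤ 45, strength 3·6 + 3·6 = 36.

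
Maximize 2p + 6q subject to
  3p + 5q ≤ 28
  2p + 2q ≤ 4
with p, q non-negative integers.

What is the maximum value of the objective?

(p,q)=(0,2): 3·0+5·2=10≤28, 2·0+2·2=4≤4, objective 12.
(p,q)=(1,1): 3·1+5·1=8≤28, 2·1+2·1=4≤4, objective 8.
(p,q)=(0,1): 3·0+5·1=5≤28, 2·0+2·1=2≤4, objective 6.
No feasible integer point exceeds 12.

12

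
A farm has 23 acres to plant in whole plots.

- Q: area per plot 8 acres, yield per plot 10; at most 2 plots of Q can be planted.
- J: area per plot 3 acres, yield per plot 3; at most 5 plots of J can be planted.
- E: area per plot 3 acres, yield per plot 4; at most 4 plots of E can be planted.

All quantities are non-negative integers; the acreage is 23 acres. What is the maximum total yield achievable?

1×Q, 1×J, and 4×E: area 23 ≤ 23, yield 1·10 + 1·3 + 4·4 = 29.
1×Q, 2×J, and 3×E: area 23 ≤ 23, yield 1·10 + 2·3 + 3·4 = 28.
Best is 29.

29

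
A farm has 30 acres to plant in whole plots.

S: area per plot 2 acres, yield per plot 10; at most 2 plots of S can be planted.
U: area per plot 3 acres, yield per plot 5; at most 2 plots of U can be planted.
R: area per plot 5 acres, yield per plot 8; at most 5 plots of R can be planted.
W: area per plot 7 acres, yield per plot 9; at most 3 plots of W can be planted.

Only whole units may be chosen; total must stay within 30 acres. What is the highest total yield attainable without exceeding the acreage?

62

S has the best ratio (10/2); taking only S gives at most 2×10 = 20 (stopped by the supply cap of 2).
Mixing does better — 2×S, 2×U, and 4×R: area 30 ≤ 30, yield 2·10 + 2·5 + 4·8 = 62.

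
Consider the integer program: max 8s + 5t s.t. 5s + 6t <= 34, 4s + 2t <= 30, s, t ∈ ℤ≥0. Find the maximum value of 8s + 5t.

48

(s,t)=(6,0): 5·6+6·0=30≤34, 4·6+2·0=24≤30, objective 48.
(s,t)=(5,1): 5·5+6·1=31≤34, 4·5+2·1=22≤30, objective 45.
(s,t)=(5,0): 5·5+6·0=25≤34, 4·5+2·0=20≤30, objective 40.
The best lattice point is (6,0), giving 48.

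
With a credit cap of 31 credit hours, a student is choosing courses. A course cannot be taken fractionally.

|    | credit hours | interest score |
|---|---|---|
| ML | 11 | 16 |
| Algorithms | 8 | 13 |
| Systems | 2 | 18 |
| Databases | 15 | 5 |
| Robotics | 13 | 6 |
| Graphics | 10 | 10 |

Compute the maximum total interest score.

57

This is an integer program with binary decision variables.
ML + Algorithms + Systems + Graphics: credit hours 11 + 8 + 2 + 10 = 31 ≤ 31, interest score 16 + 13 + 18 + 10 = 57.
ML + Algorithms + Systems: credit hours 11 + 8 + 2 = 21 ≤ 31, interest score 16 + 13 + 18 = 47.
Best is ML, Algorithms, Systems, and Graphics with total interest score 57.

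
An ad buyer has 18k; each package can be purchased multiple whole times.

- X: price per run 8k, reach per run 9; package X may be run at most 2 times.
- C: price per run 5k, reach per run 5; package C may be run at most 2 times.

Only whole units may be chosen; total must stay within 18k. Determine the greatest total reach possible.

19

X has the best ratio (9/8); taking only X gives at most 2×9 = 18 (stopped by the price limit).
Mixing does better — 1×X and 2×C: price 18 ≤ 18, reach 1·9 + 2·5 = 19.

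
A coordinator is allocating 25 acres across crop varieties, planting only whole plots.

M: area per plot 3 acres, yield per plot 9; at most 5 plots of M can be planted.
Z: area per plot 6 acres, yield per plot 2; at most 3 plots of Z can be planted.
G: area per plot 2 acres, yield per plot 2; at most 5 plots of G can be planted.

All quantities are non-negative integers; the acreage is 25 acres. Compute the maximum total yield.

55

M has the best ratio (9/3); taking only M gives at most 5×9 = 45 (stopped by the supply cap of 5).
Mixing does better — 5×M and 5×G: area 25 ≤ 25, yield 5·9 + 5·2 = 55.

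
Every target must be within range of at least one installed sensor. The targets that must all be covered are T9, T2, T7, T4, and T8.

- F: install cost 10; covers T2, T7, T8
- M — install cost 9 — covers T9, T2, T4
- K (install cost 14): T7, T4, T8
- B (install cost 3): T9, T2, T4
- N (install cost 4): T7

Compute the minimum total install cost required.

13

This is a weighted set-cover instance.
Choose F and B: together they cover T9, T2, T7, T4, T8 — every target.
Total install cost: 10 + 3 = 13.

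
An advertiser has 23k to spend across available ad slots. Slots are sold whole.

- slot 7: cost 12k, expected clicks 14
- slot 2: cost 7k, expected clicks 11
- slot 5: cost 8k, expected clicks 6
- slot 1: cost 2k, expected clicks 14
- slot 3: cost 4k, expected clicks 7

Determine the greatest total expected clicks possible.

Take slot 7, slot 2, and slot 1: cost 12 + 7 + 2 = 21 ≤ 23, expected clicks 14 + 11 + 14 = 39.
No other feasible combination does better.

39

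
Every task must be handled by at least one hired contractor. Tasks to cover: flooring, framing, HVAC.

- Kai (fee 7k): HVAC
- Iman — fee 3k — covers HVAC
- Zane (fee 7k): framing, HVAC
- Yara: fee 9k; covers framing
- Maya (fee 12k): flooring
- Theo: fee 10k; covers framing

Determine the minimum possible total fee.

The greedy cost-per-new-task heuristic would pick Iman, Zane, and Maya for 22, but a cheaper cover exists.
Choose Zane and Maya: together they cover flooring, framing, HVAC — every task.
Total fee: 7 + 12 = 19.
No cover costs less than 19.

19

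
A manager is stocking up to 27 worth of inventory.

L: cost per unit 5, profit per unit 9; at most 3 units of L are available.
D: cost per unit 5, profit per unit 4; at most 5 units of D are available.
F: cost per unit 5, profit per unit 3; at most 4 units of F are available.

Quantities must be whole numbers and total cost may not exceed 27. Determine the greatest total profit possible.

35

Take 3×L and 2×D: cost 25 ≤ 27, profit 3·9 + 2·4 = 35.
L has the best ratio (9/5) and is taken to its limit of 3; remaining capacity is filled optimally with the others.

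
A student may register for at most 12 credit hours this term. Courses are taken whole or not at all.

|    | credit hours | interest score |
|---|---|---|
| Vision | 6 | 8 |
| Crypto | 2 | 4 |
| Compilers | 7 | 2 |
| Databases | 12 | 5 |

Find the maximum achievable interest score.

12

Allowing fractional choices, the relaxed optimum would be about 13.7, but courses are indivisible.
Crypto + Compilers: credit hours 2 + 7 = 9 ≤ 12, interest score 4 + 2 = 6.
Vision: credit hours 6 ≤ 12, interest score 8.
Vision + Crypto: credit hours 6 + 2 = 8 ≤ 12, interest score 8 + 4 = 12.
Best is Vision and Crypto with total interest score 12.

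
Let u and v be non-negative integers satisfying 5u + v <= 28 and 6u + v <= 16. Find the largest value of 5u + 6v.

96

(u,v)=(0,16): 5·0+1·16=16≤28, 6·0+1·16=16≤16, objective 96.
(u,v)=(0,15): 5·0+1·15=15≤28, 6·0+1·15=15≤16, objective 90.
Maximum is 96 at (u,v)=(0,16).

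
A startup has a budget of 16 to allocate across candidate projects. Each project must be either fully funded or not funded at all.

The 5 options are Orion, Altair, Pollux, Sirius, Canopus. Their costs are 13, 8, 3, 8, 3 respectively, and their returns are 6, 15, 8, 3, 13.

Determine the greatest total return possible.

36

Altair + Pollux + Canopus: cost 8 + 3 + 3 = 14 ≤ 16, return 15 + 8 + 13 = 36.
Pollux + Sirius + Canopus: cost 3 + 8 + 3 = 14 ≤ 16, return 8 + 3 + 13 = 24.
Altair + Canopus: cost 8 + 3 = 11 ≤ 16, return 15 + 13 = 28.
Best is Altair, Pollux, and Canopus with total return 36.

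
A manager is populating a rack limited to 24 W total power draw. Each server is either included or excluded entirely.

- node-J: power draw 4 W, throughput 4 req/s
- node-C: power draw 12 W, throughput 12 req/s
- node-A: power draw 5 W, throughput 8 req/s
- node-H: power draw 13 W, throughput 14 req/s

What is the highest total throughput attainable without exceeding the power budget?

26

Allowing fractional choices, the relaxed optimum would be about 28.0, but servers are indivisible.
node-J + node-C + node-A: power draw 4 + 12 + 5 = 21 ≤ 24, throughput 4 + 12 + 8 = 24.
node-J + node-A + node-H: power draw 4 + 5 + 13 = 22 ≤ 24, throughput 4 + 8 + 14 = 26.
node-A + node-H: power draw 5 + 13 = 18 ≤ 24, throughput 8 + 14 = 22.
Best is node-J, node-A, and node-H with total throughput 26.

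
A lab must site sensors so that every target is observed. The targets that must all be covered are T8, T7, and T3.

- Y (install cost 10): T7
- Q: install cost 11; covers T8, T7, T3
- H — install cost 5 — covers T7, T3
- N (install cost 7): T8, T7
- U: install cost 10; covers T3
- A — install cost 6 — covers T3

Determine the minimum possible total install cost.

The greedy cost-per-new-target heuristic would pick H and N for 12, but a cheaper cover exists.
Q alone covers T8, T7, T3 — every target.
Total install cost: 11.
No cover costs less than 11.

11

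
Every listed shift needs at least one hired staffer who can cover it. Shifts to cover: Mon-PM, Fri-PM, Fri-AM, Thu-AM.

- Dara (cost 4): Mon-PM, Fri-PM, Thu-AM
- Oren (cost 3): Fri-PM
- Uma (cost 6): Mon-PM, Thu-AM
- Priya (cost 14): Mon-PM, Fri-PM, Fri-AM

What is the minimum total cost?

18

This is an integer covering problem.
Choose Dara and Priya: together they cover Mon-PM, Fri-PM, Fri-AM, Thu-AM — every shift.
Total cost: 4 + 14 = 18.
No cover costs less than 18.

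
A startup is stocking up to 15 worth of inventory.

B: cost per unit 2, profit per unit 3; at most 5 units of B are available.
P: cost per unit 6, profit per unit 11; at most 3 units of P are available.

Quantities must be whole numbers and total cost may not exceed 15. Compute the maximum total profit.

P has the best ratio (11/6); taking only P gives at most 2×11 = 22 (stopped by the cost limit).
Mixing does better — 1×B and 2×P: cost 14 ≤ 15, profit 1·3 + 2·11 = 25.

25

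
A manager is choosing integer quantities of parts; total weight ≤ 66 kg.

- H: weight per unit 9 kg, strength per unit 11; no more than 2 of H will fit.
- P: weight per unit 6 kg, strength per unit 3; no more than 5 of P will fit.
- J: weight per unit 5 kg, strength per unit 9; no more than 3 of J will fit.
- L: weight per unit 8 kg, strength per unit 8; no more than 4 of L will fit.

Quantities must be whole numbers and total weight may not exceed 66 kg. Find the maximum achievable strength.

81

Take 2×H, 3×J, and 4×L: weight 65 ≤ 66, strength 2·11 + 3·9 + 4·8 = 81.
J has the best ratio (9/5) and is taken to its limit of 3; remaining capacity is filled optimally with the others.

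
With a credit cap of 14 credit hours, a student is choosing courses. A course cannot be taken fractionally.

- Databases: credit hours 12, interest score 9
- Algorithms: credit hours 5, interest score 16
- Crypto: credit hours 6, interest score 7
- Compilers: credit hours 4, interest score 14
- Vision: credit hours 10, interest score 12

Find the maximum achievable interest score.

30

Treat it as a binary knapsack problem.
Algorithms + Compilers: credit hours 5 + 4 = 9 ≤ 14, interest score 16 + 14 = 30.
Compilers + Vision: credit hours 4 + 10 = 14 ≤ 14, interest score 14 + 12 = 26.
Best is Algorithms and Compilers with total interest score 30.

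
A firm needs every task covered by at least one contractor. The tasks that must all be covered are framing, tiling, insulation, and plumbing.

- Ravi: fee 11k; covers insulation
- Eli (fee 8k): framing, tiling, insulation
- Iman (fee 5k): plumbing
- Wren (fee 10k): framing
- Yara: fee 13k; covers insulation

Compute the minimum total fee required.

Choose Eli and Iman: together they cover framing, tiling, insulation, plumbing — every task.
Total fee: 8 + 5 = 13.

13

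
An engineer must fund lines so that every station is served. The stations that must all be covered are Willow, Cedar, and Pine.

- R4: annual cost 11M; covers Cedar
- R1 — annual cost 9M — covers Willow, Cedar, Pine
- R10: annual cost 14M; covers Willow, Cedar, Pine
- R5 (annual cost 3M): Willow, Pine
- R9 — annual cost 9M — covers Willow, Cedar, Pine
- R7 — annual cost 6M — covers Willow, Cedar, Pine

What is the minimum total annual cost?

The greedy cost-per-new-station heuristic would pick R5 and R7 for 9, but a cheaper cover exists.
R7 alone covers Willow, Cedar, Pine — every station.
Total annual cost: 6.
No cover costs less than 6.

6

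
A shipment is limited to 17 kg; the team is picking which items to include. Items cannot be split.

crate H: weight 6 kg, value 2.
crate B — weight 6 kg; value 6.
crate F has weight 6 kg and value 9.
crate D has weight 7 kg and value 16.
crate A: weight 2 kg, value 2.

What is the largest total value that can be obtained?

Treat it as a binary knapsack problem.
crate F + crate D + crate A: weight 6 + 7 + 2 = 15 ≤ 17, value 9 + 16 + 2 = 27.
crate F + crate D: weight 6 + 7 = 13 ≤ 17, value 9 + 16 = 25.
Best is crate F, crate D, and crate A with total value 27.

27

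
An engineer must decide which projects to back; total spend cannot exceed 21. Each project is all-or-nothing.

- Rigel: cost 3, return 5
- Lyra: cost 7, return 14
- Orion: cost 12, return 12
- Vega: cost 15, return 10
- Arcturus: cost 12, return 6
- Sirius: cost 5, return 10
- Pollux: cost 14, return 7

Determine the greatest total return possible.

29

This is an integer program with binary decision variables.
Take Rigel, Lyra, and Sirius: cost 3 + 7 + 5 = 15 ≤ 21, return 5 + 14 + 10 = 29.
No other feasible combination does better.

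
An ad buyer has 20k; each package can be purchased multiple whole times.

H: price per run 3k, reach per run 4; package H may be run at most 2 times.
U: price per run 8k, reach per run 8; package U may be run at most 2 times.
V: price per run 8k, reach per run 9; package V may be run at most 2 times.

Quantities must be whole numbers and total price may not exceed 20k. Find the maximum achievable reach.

22

This is a bounded integer knapsack.
H has the best ratio (4/3); taking only H gives at most 2×4 = 8 (stopped by the supply cap of 2).
Mixing does better — 1×H and 2×V: price 19 ≤ 20, reach 1·4 + 2·9 = 22.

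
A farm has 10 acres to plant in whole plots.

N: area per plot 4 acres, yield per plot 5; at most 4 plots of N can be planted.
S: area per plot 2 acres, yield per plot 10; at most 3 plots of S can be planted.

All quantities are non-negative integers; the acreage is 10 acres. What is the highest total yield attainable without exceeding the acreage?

35

Take 1×N and 3×S: area 10 ≤ 10, yield 1·5 + 3·10 = 35.
S has the best ratio (10/2) and is taken to its limit of 3; remaining capacity is filled optimally with the others.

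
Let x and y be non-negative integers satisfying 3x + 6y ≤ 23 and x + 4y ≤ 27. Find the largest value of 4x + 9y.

Relaxing integrality, the LP optimum is 34.50 at (x,y) = (0, 3.83), which is not an integer point.
(x,y)=(1,3): 3·1+6·3=21≤23, 1·1+4·3=13≤27, objective 31.
(x,y)=(0,3): 3·0+6·3=18≤23, 1·0+4·3=12≤27, objective 27.
(x,y)=(2,2): 3·2+6·2=18≤23, 1·2+4·2=10≤27, objective 26.
No feasible integer point exceeds 31.

31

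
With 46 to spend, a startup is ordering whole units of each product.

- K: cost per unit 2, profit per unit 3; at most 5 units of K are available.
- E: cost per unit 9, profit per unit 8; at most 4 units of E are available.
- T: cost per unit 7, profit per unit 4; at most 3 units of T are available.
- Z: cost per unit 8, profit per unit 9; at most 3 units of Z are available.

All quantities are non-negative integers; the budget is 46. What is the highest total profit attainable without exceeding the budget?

This is a bounded integer knapsack.
K has the best ratio (3/2); taking only K gives at most 5×3 = 15 (stopped by the supply cap of 5).
Mixing does better — 5×K, 1×E, and 3×Z: cost 43 ≤ 46, profit 5·3 + 1·8 + 3·9 = 50.

50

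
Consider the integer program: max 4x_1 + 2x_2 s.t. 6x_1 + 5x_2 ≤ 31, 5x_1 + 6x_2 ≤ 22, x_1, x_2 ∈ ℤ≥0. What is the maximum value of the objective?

16

Relaxing integrality, the LP optimum is 17.60 at (x_1,x_2) = (4.4, 0), which is not an integer point.
(x_1,x_2)=(4,0): 6·4+5·0=24≤31, 5·4+6·0=20≤22, objective 16.
(x_1,x_2)=(3,1): 6·3+5·1=23≤31, 5·3+6·1=21≤22, objective 14.
(x_1,x_2)=(3,0): 6·3+5·0=18≤31, 5·3+6·0=15≤22, objective 12.
Maximum is 16 at (x_1,x_2)=(4,0).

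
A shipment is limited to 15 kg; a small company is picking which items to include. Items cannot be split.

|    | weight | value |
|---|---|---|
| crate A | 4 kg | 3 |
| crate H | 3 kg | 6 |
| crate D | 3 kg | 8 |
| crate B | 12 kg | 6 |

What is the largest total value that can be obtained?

17

Take crate A, crate H, and crate D: weight 4 + 3 + 3 = 10 ≤ 15, value 3 + 6 + 8 = 17.
No other feasible combination does better.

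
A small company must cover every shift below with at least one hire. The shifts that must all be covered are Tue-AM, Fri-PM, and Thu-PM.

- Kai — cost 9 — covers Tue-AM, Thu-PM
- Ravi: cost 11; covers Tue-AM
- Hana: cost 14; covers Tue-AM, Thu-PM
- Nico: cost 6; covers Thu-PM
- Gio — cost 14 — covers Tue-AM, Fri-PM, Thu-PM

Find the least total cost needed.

Gio alone covers Tue-AM, Fri-PM, Thu-PM — every shift.
Total cost: 14.

14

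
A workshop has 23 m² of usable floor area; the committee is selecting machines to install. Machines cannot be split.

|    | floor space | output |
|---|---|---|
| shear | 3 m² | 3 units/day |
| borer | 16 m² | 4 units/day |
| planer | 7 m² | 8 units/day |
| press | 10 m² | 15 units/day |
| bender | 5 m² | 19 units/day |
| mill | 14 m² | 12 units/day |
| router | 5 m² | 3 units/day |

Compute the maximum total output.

42

This is an integer program with binary decision variables.
shear + press + bender + router: floor space 3 + 10 + 5 + 5 = 23 ≤ 23, output 3 + 15 + 19 + 3 = 40.
shear + press + bender: floor space 3 + 10 + 5 = 18 ≤ 23, output 3 + 15 + 19 = 37.
planer + press + bender: floor space 7 + 10 + 5 = 22 ≤ 23, output 8 + 15 + 19 = 42.
Best is planer, press, and bender with total output 42.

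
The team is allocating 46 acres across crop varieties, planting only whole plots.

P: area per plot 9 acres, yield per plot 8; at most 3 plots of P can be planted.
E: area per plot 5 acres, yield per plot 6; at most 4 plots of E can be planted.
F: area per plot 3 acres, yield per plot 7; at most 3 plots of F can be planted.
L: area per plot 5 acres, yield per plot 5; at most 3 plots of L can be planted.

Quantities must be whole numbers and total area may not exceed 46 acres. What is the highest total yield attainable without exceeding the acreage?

60

1×P, 4×E, 3×F, and 1×L: area 43 ≤ 46, yield 1·8 + 4·6 + 3·7 + 1·5 = 58.
4×E, 3×F, and 3×L: area 44 ≤ 46, yield 4·6 + 3·7 + 3·5 = 60.
Best is 60.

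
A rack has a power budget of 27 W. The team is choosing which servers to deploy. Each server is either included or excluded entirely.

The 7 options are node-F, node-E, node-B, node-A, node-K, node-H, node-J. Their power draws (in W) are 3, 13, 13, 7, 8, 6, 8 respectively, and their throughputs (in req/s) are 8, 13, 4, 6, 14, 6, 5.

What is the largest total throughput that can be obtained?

35

This is a 0-1 knapsack instance.
node-F + node-E + node-K: power draw 3 + 13 + 8 = 24 ≤ 27, throughput 8 + 13 + 14 = 35.
node-F + node-A + node-K + node-H: power draw 3 + 7 + 8 + 6 = 24 ≤ 27, throughput 8 + 6 + 14 + 6 = 34.
node-F + node-K + node-H + node-J: power draw 3 + 8 + 6 + 8 = 25 ≤ 27, throughput 8 + 14 + 6 + 5 = 33.
Best is node-F, node-E, and node-K with total throughput 35.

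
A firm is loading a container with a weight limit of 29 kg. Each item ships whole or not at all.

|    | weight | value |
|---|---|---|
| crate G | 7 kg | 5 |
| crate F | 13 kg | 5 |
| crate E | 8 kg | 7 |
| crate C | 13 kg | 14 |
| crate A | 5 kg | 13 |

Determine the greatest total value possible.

crate C + crate A: weight 13 + 5 = 18 ≤ 29, value 14 + 13 = 27.
crate G + crate C + crate A: weight 7 + 13 + 5 = 25 ≤ 29, value 5 + 14 + 13 = 32.
crate E + crate C + crate A: weight 8 + 13 + 5 = 26 ≤ 29, value 7 + 14 + 13 = 34.
Best is crate E, crate C, and crate A with total value 34.

34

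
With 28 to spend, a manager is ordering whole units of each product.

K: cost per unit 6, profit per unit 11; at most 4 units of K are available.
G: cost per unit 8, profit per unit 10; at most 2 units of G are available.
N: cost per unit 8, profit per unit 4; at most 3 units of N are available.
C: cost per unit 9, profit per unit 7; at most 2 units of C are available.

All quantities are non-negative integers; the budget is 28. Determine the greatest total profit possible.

K has the best ratio (11/6); taking only K gives at most 4×11 = 44 (stopped by the cost limit).
Optimal: 4×K: cost 24 ≤ 28, profit 4·11 = 44.

44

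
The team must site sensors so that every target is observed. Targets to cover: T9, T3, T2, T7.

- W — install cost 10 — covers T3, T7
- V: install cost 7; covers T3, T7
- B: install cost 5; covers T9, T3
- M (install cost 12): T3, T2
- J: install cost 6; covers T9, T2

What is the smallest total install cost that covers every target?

13

This is a weighted set-cover instance.
The greedy cost-per-new-target heuristic would pick B, J, and V for 18, but a cheaper cover exists.
Choose V and J: together they cover T9, T3, T2, T7 — every target.
Total install cost: 7 + 6 = 13.
No cover costs less than 13.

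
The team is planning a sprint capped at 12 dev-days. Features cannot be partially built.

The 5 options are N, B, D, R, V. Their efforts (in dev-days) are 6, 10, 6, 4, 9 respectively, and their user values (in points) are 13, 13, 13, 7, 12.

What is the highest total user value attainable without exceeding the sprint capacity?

N + D: effort 6 + 6 = 12 ≤ 12, user value 13 + 13 = 26.
N + R: effort 6 + 4 = 10 ≤ 12, user value 13 + 7 = 20.
Best is N and D with total user value 26.

26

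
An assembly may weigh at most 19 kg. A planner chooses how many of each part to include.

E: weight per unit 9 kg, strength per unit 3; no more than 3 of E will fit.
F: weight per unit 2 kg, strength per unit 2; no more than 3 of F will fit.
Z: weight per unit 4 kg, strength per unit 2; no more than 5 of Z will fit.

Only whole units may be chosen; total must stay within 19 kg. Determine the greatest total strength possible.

12

F has the best ratio (2/2); taking only F gives at most 3×2 = 6 (stopped by the supply cap of 3).
Mixing does better — 3×F and 3×Z: weight 18 ≤ 19, strength 3·2 + 3·2 = 12.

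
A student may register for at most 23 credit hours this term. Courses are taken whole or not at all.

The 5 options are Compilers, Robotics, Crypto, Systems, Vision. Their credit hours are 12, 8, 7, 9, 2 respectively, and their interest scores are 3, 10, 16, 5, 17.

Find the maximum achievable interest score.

43

Allowing fractional choices, the relaxed optimum would be about 46.3, but courses are indivisible.
Robotics + Crypto + Vision: credit hours 8 + 7 + 2 = 17 ≤ 23, interest score 10 + 16 + 17 = 43.
Crypto + Systems + Vision: credit hours 7 + 9 + 2 = 18 ≤ 23, interest score 16 + 5 + 17 = 38.
Compilers + Crypto + Vision: credit hours 12 + 7 + 2 = 21 ≤ 23, interest score 3 + 16 + 17 = 36.
Best is Robotics, Crypto, and Vision with total interest score 43.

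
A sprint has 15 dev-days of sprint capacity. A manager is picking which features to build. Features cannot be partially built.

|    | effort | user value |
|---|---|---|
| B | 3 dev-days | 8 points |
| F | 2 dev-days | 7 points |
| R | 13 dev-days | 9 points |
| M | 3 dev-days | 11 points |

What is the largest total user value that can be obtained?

B + F + M: effort 3 + 2 + 3 = 8 ≤ 15, user value 8 + 7 + 11 = 26.
F + M: effort 2 + 3 = 5 ≤ 15, user value 7 + 11 = 18.
B + M: effort 3 + 3 = 6 ≤ 15, user value 8 + 11 = 19.
Best is B, F, and M with total user value 26.

26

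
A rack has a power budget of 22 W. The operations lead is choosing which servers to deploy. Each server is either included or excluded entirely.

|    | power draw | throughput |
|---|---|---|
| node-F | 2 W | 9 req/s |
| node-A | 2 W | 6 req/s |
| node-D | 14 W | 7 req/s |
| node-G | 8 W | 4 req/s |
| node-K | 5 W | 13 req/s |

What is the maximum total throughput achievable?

node-F + node-D + node-K: power draw 2 + 14 + 5 = 21 ≤ 22, throughput 9 + 7 + 13 = 29.
node-F + node-A + node-K: power draw 2 + 2 + 5 = 9 ≤ 22, throughput 9 + 6 + 13 = 28.
node-F + node-A + node-G + node-K: power draw 2 + 2 + 8 + 5 = 17 ≤ 22, throughput 9 + 6 + 4 + 13 = 32.
Best is node-F, node-A, node-G, and node-K with total throughput 32.

32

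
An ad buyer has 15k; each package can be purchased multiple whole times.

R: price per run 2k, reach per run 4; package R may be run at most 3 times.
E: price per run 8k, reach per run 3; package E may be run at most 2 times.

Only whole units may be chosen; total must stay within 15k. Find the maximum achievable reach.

R has the best ratio (4/2); taking only R gives at most 3×4 = 12 (stopped by the supply cap of 3).
Mixing does better — 3×R and 1×E: price 14 ≤ 15, reach 3·4 + 1·3 = 15.

15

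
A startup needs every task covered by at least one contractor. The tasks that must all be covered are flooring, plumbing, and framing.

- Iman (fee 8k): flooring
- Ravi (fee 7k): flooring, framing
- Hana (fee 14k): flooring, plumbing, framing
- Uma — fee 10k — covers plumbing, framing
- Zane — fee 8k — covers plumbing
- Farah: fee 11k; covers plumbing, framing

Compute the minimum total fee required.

14

The greedy cost-per-new-task heuristic would pick Ravi and Zane for 15, but a cheaper cover exists.
Hana alone covers flooring, plumbing, framing — every task.
Total fee: 14.
No cover costs less than 14.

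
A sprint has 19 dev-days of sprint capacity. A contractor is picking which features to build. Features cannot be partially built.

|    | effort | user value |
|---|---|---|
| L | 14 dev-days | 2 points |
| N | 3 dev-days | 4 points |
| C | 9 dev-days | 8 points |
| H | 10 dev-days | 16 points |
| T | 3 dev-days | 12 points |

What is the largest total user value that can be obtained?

32

Take N, H, and T: effort 3 + 10 + 3 = 16 ≤ 19, user value 4 + 16 + 12 = 32.
No other feasible combination does better.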